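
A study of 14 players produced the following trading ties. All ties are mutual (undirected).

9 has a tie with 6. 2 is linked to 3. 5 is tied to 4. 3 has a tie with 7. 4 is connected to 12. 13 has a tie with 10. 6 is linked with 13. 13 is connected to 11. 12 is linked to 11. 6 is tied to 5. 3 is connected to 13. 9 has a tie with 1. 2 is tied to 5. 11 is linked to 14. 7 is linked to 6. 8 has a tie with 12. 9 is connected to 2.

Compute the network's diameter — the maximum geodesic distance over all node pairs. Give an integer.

6

Eccentricity of each node (its greatest distance to any other): 1:6, 2:4, 3:4, 4:4, 5:4, 6:4, 7:5, 8:6, 9:5, 10:4, 11:4, 12:5, 13:3, 14:5.
The maximum eccentricity is 6, realized for instance by the pair 1–8 via 1 – 9 – 6 – 5 – 4 – 12 – 8. So the diameter is 6.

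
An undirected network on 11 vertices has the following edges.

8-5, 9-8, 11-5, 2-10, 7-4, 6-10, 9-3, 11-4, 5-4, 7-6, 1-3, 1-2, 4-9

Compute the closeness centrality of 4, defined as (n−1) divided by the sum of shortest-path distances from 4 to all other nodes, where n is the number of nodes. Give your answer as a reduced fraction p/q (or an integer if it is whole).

1/2

Distances from 4: 1:3, 2:4, 3:2, 5:1, 6:2, 7:1, 8:2, 9:1, 10:3, 11:1. Sum = 20.
n = 11, so closeness = 10/20 = 1/2.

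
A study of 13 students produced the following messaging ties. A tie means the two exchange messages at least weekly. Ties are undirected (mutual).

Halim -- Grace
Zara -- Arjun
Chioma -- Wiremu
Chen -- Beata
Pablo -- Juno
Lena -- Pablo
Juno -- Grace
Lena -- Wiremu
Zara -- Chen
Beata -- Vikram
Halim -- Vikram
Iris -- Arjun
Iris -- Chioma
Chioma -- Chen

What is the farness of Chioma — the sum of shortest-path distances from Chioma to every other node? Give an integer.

30

Distances from Chioma: Arjun:2, Beata:2, Chen:1, Grace:5, Halim:4, Iris:1, Juno:4, Lena:2, Pablo:3, Vikram:3, Wiremu:1, Zara:2.
Sum = 2 + 2 + 1 + 5 + 4 + 1 + 4 + 2 + 3 + 3 + 1 + 2 = 30.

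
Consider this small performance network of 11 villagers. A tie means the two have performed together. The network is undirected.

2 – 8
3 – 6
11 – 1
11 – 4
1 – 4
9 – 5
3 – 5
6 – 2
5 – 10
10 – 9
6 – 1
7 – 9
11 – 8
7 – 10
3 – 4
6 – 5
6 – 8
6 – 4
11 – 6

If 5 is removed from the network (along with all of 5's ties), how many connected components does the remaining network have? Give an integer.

Without 5, the remaining ties split the others into: {7, 9, 10}; {1, 2, 3, 4, 6, 8, 11}.
That's 2 separate components.

2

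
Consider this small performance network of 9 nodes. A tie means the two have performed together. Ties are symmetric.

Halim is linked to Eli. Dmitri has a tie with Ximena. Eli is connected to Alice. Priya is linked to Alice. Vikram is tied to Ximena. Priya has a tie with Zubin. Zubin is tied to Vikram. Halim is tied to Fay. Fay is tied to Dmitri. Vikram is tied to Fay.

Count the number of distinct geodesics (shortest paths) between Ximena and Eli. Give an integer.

The shortest distance is 4. The length-4 paths are: Ximena–Vikram–Fay–Halim–Eli; Ximena–Dmitri–Fay–Halim–Eli.
That gives 2 distinct shortest paths.

2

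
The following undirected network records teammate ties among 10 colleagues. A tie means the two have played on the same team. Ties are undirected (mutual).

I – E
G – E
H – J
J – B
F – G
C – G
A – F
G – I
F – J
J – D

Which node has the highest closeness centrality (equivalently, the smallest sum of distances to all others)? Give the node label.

Farness (sum of distances to all others) for each node — A:23, B:25, C:25, D:25, E:24, F:15, G:17, H:25, I:24, J:17.
The smallest farness is 15, for F, so F has the highest closeness.

F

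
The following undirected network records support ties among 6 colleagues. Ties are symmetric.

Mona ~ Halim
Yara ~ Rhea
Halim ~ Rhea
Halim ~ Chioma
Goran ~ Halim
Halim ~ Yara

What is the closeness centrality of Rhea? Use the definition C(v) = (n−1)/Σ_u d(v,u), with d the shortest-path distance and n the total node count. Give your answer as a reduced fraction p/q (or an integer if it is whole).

5/8

Distances from Rhea: Chioma:2, Goran:2, Halim:1, Mona:2, Yara:1. Sum = 8.
n = 6, so closeness = 5/8.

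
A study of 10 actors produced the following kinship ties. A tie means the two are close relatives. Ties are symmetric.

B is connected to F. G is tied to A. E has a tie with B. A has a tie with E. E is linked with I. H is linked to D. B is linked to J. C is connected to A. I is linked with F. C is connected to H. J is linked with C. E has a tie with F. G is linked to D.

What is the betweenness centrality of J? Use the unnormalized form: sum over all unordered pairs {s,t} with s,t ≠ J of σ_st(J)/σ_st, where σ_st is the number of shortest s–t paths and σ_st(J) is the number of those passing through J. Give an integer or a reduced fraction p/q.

Pairs whose geodesics pass through J — F–C: 1/2; F–H: 1/2; B–C: 1; B–H: 1; B–D: 1/2.
All other pairs contribute 0.
Summing the contributions gives betweenness(J) = 7/2.

7/2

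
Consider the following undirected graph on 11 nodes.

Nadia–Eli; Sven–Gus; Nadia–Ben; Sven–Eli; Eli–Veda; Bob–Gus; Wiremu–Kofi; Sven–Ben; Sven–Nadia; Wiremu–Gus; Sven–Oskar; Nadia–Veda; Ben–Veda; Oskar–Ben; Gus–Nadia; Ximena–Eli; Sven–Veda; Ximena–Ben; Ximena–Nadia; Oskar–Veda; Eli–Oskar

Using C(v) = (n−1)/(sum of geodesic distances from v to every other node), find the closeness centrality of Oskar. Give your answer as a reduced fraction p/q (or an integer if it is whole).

1/2

Distances from Oskar: Ben:1, Bob:3, Eli:1, Gus:2, Kofi:4, Nadia:2, Sven:1, Veda:1, Wiremu:3, Ximena:2. Sum = 20.
n = 11, so closeness = 10/20 = 1/2.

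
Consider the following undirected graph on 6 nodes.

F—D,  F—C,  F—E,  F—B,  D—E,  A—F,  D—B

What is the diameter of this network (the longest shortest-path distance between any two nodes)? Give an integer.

2

Eccentricity of each node (its greatest distance to any other): A:2, B:2, C:2, D:2, E:2, F:1.
The maximum eccentricity is 2, realized for instance by the pair D–C via D – F – C. So the diameter is 2.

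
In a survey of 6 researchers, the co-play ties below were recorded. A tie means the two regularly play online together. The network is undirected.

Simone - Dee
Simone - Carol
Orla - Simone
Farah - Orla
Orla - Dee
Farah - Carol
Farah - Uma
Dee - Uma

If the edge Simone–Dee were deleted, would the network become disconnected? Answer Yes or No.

Even without that edge, Simone still reaches Dee via Simone – Orla – Dee, so the network stays connected. Not a bridge.

No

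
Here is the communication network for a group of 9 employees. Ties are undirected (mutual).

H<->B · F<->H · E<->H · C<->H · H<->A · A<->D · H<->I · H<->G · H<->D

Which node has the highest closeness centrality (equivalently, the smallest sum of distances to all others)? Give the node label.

Farness (sum of distances to all others) for each node — A:14, B:15, C:15, D:14, E:15, F:15, G:15, H:8, I:15.
The smallest farness is 8, for H, so H has the highest closeness.

H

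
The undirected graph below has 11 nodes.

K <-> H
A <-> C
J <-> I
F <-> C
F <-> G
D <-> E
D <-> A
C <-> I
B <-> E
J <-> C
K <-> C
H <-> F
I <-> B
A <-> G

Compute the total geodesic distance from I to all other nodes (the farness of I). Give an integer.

20

Distances from I: A:2, B:1, C:1, D:3, E:2, F:2, G:3, H:3, J:1, K:2.
Sum = 2 + 1 + 1 + 3 + 2 + 2 + 3 + 3 + 1 + 2 = 20.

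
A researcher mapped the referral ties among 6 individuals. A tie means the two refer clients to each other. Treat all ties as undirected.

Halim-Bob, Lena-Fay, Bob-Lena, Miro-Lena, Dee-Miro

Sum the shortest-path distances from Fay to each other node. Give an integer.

Distances from Fay: Bob:2, Dee:3, Halim:3, Lena:1, Miro:2.
Sum = 2 + 3 + 3 + 1 + 2 = 11.

11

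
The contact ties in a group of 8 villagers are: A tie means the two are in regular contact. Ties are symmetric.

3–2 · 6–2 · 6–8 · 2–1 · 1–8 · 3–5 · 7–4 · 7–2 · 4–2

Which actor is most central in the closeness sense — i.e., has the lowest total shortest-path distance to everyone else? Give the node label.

2

Farness (sum of distances to all others) for each node — 1:13, 2:9, 3:13, 4:14, 5:19, 6:13, 7:14, 8:17.
The smallest farness is 9, for 2, so 2 has the highest closeness.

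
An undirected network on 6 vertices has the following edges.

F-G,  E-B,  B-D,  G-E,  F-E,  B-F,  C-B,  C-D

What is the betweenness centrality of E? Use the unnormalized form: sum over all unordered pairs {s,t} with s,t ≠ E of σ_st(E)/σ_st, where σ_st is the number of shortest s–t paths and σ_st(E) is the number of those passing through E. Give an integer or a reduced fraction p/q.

3/2

Pairs whose geodesics pass through E — C–G: 1/2; D–G: 1/2; B–G: 1/2.
All other pairs contribute 0.
Summing the contributions gives betweenness(E) = 3/2.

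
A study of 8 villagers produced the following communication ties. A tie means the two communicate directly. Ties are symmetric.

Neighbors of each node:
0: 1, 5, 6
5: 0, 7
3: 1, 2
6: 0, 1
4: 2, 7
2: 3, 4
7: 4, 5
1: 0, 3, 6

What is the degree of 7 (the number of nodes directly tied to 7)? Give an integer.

2

7 is directly tied to 4 and 5. That is 2 neighbors, so the degree of 7 is 2.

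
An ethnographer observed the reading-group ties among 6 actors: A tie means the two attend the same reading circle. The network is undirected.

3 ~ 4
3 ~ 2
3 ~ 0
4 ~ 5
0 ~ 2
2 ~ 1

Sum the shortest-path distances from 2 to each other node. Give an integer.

Distances from 2: 0:1, 1:1, 3:1, 4:2, 5:3.
Sum = 1 + 1 + 1 + 2 + 3 = 8.

8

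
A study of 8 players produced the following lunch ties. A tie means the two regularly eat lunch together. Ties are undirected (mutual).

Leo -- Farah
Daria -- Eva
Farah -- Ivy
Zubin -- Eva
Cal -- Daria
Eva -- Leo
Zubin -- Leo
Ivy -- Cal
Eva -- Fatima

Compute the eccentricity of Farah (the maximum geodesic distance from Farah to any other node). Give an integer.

Distances from Farah: Cal:2, Daria:3, Eva:2, Fatima:3, Ivy:1, Leo:1, Zubin:2.
The largest is 3 (to Fatima and Daria), so the eccentricity of Farah is 3.

3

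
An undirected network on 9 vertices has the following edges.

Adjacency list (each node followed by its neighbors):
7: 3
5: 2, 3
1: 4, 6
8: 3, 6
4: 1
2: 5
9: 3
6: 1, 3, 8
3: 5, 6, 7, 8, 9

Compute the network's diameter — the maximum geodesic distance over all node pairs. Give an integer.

Eccentricity of each node (its greatest distance to any other): 1:4, 2:5, 3:3, 4:5, 5:4, 6:3, 7:4, 8:3, 9:4.
The maximum eccentricity is 5, realized for instance by the pair 4–2 via 4 – 1 – 6 – 3 – 5 – 2. So the diameter is 5.

5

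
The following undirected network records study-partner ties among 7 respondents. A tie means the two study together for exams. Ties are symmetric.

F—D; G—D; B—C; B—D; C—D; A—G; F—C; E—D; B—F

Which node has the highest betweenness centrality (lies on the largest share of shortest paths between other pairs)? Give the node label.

D

Unnormalized betweenness of each node: A:0, B:0, C:0, D:11, E:0, F:0, G:5.
D has the largest value, 11, making it the main broker — the node through which the most shortest paths run.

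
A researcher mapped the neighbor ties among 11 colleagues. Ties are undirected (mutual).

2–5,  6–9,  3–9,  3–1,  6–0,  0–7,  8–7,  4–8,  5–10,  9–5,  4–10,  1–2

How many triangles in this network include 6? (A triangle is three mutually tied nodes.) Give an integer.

0

6's neighbors are 0 and 9, but none of them are tied to each other, so no triangle contains 6.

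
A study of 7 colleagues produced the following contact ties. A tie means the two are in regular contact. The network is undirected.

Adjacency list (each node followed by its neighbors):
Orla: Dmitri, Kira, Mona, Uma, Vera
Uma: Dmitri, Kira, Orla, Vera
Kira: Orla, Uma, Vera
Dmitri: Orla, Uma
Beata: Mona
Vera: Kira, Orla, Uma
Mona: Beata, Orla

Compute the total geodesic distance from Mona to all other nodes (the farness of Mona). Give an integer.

Distances from Mona: Beata:1, Dmitri:2, Kira:2, Orla:1, Uma:2, Vera:2.
Sum = 1 + 2 + 2 + 1 + 2 + 2 = 10.

10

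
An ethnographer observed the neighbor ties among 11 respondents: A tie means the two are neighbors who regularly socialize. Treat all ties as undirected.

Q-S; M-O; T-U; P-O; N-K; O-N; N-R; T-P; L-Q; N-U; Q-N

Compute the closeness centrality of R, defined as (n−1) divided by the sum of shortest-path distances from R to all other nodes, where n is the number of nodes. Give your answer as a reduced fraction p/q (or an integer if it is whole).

Distances from R: K:2, L:3, M:3, N:1, O:2, P:3, Q:2, S:3, T:3, U:2. Sum = 24.
n = 11, so closeness = 10/24 = 5/12.

5/12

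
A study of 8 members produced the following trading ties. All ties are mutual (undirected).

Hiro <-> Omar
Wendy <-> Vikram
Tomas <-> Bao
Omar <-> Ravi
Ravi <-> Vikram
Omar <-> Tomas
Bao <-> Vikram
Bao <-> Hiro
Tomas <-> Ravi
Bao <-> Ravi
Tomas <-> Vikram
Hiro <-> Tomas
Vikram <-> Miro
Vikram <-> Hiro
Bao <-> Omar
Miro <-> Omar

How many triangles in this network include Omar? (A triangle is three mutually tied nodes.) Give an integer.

5

Omar's neighbors: Bao, Hiro, Miro, Ravi, and Tomas.
Neighbor pairs that are themselves tied: Omar–Bao–Hiro; Omar–Bao–Ravi; Omar–Bao–Tomas; Omar–Hiro–Tomas; Omar–Ravi–Tomas. Each forms one triangle with Omar, for 5 in total.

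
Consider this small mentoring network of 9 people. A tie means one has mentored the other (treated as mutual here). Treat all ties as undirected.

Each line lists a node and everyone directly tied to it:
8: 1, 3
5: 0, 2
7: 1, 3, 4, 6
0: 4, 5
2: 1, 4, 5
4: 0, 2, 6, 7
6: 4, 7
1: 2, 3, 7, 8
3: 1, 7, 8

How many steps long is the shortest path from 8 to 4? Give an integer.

3

One shortest route is 8 – 1 – 7 – 4, which uses 3 edges, and at distance 2 from 8 we only reach {2, 7}, which does not include 4. So d(8,4) = 3.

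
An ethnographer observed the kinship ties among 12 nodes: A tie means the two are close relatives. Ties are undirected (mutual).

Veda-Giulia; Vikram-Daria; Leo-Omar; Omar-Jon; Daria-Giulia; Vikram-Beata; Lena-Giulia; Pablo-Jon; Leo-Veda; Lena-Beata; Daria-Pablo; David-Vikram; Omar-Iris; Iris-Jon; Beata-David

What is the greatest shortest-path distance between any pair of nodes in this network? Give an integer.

Eccentricity of each node (its greatest distance to any other): Beata:5, Daria:3, David:5, Giulia:4, Iris:5, Jon:4, Lena:5, Leo:5, Omar:5, Pablo:3, Veda:4, Vikram:4.
The maximum eccentricity is 5, realized for instance by the pair Beata–Omar via Beata – Lena – Giulia – Veda – Leo – Omar. So the diameter is 5.

5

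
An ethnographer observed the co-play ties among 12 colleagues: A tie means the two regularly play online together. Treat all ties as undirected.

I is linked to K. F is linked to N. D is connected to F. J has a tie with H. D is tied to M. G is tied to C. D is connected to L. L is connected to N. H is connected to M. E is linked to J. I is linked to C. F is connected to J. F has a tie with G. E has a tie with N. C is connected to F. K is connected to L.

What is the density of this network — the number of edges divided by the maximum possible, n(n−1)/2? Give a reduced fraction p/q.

8/33

There are 16 edges and 12 nodes, so the maximum possible is C(12,2) = 66.
Density = 16/66 = 8/33.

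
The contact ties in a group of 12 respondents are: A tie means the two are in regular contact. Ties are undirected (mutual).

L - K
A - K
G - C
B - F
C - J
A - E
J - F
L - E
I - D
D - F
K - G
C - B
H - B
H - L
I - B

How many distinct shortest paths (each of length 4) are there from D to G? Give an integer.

The shortest distance is 4. The length-4 paths are: D–F–J–C–G; D–F–B–C–G; D–I–B–C–G.
That gives 3 distinct shortest paths.

3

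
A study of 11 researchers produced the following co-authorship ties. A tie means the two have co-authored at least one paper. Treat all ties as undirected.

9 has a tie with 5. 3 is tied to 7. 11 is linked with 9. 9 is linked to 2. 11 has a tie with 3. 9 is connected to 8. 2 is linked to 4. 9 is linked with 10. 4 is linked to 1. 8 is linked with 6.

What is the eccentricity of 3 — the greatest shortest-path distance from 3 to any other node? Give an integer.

5

Distances from 3: 1:5, 2:3, 4:4, 5:3, 6:4, 7:1, 8:3, 9:2, 10:3, 11:1.
The largest is 5 (to 1), so the eccentricity of 3 is 5.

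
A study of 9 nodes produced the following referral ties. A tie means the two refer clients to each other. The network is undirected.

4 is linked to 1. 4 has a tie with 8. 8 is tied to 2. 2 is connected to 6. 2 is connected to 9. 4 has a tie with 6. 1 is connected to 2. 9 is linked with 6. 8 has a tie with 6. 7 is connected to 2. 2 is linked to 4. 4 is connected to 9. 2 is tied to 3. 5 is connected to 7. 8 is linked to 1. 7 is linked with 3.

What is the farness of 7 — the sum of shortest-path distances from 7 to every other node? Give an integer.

Distances from 7: 1:2, 2:1, 3:1, 4:2, 5:1, 6:2, 8:2, 9:2.
Sum = 2 + 1 + 1 + 2 + 1 + 2 + 2 + 2 = 13.

13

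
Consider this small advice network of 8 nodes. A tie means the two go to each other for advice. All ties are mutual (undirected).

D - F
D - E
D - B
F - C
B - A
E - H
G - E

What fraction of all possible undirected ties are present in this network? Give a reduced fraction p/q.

1/4

There are 7 edges and 8 nodes, so the maximum possible is C(8,2) = 28.
Density = 7/28 = 1/4.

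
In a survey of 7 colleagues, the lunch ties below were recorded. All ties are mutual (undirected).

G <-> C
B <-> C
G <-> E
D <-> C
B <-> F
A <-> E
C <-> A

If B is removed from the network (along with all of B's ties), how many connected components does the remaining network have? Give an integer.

2

Without B, the remaining ties split the others into: {F}; {A, C, D, E, G}.
That's 2 separate components.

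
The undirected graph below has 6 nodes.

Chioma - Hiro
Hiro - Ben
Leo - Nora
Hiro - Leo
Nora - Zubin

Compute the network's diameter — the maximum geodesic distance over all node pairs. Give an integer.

4

Eccentricity of each node (its greatest distance to any other): Ben:4, Chioma:4, Hiro:3, Leo:2, Nora:3, Zubin:4.
The maximum eccentricity is 4, realized for instance by the pair Ben–Zubin via Ben – Hiro – Leo – Nora – Zubin. So the diameter is 4.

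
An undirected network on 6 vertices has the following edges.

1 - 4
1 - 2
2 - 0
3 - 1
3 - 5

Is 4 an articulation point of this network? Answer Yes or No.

No

Even without 4, every remaining node can still reach every other (the residual graph is connected), so 4 is not a cut vertex.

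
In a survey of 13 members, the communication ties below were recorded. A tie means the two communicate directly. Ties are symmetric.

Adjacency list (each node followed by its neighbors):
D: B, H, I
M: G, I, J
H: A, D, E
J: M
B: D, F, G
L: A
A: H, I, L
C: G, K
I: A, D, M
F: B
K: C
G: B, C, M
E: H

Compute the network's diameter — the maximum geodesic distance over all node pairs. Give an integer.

6

Eccentricity of each node (its greatest distance to any other): A:5, B:4, C:5, D:4, E:6, F:5, G:4, H:5, I:4, J:5, K:6, L:6, M:4.
The maximum eccentricity is 6, realized for instance by the pair L–K via L – A – I – M – G – C – K. So the diameter is 6.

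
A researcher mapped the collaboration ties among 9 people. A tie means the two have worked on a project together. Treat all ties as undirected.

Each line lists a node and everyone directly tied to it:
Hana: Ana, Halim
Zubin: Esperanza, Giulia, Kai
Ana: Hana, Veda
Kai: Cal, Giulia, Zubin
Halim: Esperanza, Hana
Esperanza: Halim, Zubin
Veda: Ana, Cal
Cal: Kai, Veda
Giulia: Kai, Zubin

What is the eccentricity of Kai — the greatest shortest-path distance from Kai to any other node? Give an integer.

Distances from Kai: Ana:3, Cal:1, Esperanza:2, Giulia:1, Halim:3, Hana:4, Veda:2, Zubin:1.
The largest is 4 (to Hana), so the eccentricity of Kai is 4.

4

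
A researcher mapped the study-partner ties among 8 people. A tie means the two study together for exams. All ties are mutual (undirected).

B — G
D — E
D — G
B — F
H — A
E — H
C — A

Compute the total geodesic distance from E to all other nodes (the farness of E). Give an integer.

Distances from E: A:2, B:3, C:3, D:1, F:4, G:2, H:1.
Sum = 2 + 3 + 3 + 1 + 4 + 2 + 1 = 16.

16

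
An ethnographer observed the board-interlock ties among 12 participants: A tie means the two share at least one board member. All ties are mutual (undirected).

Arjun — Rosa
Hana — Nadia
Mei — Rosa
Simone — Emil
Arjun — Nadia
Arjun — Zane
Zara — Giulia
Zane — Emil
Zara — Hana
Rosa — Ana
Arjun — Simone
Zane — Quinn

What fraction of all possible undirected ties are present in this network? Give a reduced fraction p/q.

There are 12 edges and 12 nodes, so the maximum possible is C(12,2) = 66.
Density = 12/66 = 2/11.

2/11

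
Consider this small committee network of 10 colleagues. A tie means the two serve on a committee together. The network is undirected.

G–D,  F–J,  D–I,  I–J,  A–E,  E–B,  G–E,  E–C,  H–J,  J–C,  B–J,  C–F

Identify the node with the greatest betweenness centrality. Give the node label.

Unnormalized betweenness of each node: A:0, B:10/3, C:19/3, D:7/3, E:83/6, F:0, G:11/3, H:0, I:14/3, J:95/6.
J has the largest value, 95/6, making it the main broker — the node through which the most shortest paths run.

J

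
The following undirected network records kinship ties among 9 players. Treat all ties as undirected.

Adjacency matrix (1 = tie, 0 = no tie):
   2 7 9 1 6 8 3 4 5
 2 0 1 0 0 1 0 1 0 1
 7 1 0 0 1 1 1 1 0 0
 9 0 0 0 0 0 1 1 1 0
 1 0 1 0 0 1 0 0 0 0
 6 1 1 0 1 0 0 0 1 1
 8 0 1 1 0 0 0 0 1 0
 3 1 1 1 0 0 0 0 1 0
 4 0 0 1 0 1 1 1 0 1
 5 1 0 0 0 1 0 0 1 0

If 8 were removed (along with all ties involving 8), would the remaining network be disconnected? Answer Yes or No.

Even without 8, every remaining node can still reach every other (the residual graph is connected), so 8 is not a cut vertex.

No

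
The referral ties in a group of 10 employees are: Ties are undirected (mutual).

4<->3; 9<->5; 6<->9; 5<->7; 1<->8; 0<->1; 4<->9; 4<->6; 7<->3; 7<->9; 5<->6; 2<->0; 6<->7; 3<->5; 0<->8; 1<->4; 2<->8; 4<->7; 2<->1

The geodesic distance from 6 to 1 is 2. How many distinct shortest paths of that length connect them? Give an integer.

The shortest distance is 2, and the only length-2 path is 6–4–1. So there is exactly 1 shortest path.

1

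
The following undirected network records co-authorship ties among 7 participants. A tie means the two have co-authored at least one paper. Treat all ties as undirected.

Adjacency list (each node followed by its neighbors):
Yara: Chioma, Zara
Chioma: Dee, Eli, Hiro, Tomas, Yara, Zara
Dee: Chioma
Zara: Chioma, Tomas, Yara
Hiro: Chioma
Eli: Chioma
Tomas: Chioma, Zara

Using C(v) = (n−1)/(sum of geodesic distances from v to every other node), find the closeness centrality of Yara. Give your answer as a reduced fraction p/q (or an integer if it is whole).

3/5

Distances from Yara: Chioma:1, Dee:2, Eli:2, Hiro:2, Tomas:2, Zara:1. Sum = 10.
n = 7, so closeness = 6/10 = 3/5.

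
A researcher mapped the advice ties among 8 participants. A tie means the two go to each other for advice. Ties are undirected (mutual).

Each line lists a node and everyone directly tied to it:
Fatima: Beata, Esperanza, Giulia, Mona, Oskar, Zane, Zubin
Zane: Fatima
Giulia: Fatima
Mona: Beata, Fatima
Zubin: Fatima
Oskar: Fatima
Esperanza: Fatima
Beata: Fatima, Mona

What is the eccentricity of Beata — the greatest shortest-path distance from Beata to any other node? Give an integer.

Distances from Beata: Esperanza:2, Fatima:1, Giulia:2, Mona:1, Oskar:2, Zane:2, Zubin:2.
The largest is 2 (to Esperanza, Zane, Giulia, Zubin, and Oskar), so the eccentricity of Beata is 2.

2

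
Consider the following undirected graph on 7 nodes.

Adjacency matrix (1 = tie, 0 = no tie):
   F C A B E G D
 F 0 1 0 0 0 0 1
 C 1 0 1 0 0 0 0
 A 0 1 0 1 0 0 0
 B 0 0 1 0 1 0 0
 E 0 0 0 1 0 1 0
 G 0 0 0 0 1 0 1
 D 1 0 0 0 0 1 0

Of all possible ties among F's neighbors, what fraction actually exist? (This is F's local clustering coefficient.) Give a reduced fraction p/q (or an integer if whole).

0

F's neighbors: C and D (k = 2).
Possible neighbor pairs: C(2,2) = 1. Edges among them: none → e = 0.
Clustering(F) = 0/1.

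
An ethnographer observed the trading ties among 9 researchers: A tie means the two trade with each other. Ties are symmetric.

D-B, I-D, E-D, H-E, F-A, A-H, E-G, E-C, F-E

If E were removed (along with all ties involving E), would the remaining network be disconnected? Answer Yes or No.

Removing E leaves {A, F, and H} with no path to {B, D, and I}, so the network splits into 4 components. E is a cut vertex.

Yes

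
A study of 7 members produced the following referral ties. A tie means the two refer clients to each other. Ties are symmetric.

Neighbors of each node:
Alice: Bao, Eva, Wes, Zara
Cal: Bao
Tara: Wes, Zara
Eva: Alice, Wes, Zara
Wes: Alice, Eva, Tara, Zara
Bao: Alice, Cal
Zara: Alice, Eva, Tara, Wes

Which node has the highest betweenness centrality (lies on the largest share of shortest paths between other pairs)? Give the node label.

Unnormalized betweenness of each node: Alice:8, Bao:5, Cal:0, Eva:0, Tara:0, Wes:2, Zara:2.
Alice has the largest value, 8, making it the main broker — the node through which the most shortest paths run.

Alice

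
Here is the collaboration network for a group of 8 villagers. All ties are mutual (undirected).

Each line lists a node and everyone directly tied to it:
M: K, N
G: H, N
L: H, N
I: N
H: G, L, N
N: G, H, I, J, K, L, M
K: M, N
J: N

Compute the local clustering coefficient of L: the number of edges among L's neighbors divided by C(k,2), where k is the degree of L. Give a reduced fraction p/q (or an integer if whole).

1

L's neighbors: H and N (k = 2).
Possible neighbor pairs: C(2,2) = 1. Edges among them: H–N → e = 1.
Clustering(L) = 1/1.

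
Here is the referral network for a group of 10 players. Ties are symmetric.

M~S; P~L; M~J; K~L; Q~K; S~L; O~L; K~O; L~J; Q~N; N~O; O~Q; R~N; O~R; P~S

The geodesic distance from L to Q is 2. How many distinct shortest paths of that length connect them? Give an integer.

2

The shortest distance is 2. The length-2 paths are: L–O–Q; L–K–Q.
That gives 2 distinct shortest paths.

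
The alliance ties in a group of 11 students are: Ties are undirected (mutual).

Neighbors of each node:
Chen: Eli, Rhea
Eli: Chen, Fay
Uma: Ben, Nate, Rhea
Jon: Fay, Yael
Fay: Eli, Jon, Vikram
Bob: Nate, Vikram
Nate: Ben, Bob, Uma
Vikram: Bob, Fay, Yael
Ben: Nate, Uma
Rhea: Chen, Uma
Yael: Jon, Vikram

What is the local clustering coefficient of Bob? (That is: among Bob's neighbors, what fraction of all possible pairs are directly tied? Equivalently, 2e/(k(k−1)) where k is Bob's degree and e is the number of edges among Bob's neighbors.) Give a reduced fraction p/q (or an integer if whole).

Bob's neighbors: Nate and Vikram (k = 2).
Possible neighbor pairs: C(2,2) = 1. Edges among them: none → e = 0.
Clustering(Bob) = 0/1.

0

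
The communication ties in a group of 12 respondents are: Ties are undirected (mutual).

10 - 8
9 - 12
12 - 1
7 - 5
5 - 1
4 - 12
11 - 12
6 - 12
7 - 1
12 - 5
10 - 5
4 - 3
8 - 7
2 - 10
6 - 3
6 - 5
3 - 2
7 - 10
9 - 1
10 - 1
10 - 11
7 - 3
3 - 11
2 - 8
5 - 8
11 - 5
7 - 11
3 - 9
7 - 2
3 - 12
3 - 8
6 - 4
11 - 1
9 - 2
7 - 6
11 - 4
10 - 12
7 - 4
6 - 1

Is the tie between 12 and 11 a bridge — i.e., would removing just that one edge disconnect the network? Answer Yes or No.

Even without that edge, 12 still reaches 11 via 12 – 5 – 11, so the network stays connected. Not a bridge.

No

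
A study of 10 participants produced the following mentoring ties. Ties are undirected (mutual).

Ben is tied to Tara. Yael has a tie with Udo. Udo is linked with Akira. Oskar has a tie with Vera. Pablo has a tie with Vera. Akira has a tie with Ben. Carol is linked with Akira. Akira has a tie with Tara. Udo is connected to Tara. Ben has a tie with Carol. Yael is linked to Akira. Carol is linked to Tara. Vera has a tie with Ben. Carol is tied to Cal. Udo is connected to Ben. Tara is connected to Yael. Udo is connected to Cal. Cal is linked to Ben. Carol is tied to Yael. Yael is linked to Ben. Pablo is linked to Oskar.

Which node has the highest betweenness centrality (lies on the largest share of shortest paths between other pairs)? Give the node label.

Unnormalized betweenness of each node: Akira:1/5, Ben:96/5, Cal:1/5, Carol:1, Oskar:0, Pablo:0, Tara:1/5, Udo:1, Vera:14, Yael:1/5.
Ben has the largest value, 96/5, making it the main broker — the node through which the most shortest paths run.

Ben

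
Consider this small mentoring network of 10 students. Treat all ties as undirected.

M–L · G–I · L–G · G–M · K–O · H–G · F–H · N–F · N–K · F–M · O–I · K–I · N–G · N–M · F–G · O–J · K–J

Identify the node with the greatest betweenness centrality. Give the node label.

G

Unnormalized betweenness of each node: F:19/12, G:40/3, H:0, I:41/6, J:0, K:49/6, L:0, M:19/12, N:49/6, O:4/3.
G has the largest value, 40/3, making it the main broker — the node through which the most shortest paths run.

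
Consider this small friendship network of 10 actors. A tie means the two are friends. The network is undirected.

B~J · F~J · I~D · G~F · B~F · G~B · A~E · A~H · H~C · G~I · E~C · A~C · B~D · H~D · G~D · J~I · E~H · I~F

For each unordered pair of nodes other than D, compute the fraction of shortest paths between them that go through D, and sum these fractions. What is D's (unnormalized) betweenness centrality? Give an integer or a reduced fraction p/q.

81/4

Pairs whose geodesics pass through D — H–I: 1; H–B: 1; H–J: 2/2; H–G: 1; H–F: 3/3; A–I: 1; A–B: 1; A–J: 2/2; A–G: 1; A–F: 3/3; C–I: 1; C–B: 1; C–J: 2/2; C–G: 1 … (+7 more pairs).
All other pairs contribute 0.
Summing the contributions gives betweenness(D) = 81/4.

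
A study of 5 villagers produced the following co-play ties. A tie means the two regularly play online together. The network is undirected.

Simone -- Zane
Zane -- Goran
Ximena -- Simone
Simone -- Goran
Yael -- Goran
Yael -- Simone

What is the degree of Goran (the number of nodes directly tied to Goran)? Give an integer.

Goran is directly tied to Simone, Yael, and Zane. That is 3 neighbors, so the degree of Goran is 3.

3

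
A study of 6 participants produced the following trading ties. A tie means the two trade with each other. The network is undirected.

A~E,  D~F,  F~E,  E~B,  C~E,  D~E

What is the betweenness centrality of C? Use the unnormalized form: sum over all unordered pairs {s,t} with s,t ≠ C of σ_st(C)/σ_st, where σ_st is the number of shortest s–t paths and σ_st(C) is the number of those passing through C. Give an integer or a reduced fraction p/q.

0

No shortest path between any pair of other nodes passes through C.
Summing the contributions gives betweenness(C) = 0.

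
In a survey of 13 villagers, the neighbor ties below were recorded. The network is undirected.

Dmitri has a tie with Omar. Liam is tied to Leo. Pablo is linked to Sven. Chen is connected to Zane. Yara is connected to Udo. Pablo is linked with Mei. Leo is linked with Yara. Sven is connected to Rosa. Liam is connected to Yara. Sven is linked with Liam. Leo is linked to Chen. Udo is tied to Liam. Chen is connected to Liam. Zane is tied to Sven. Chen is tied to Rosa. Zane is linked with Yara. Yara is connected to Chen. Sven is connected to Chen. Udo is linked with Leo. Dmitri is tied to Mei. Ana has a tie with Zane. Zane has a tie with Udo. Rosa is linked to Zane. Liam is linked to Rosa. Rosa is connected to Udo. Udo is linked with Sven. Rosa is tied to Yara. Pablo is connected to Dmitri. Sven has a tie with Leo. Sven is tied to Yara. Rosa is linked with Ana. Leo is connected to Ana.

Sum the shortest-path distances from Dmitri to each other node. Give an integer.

Distances from Dmitri: Ana:4, Chen:3, Leo:3, Liam:3, Mei:1, Omar:1, Pablo:1, Rosa:3, Sven:2, Udo:3, Yara:3, Zane:3.
Sum = 4 + 3 + 3 + 3 + 1 + 1 + 1 + 3 + 2 + 3 + 3 + 3 = 30.

30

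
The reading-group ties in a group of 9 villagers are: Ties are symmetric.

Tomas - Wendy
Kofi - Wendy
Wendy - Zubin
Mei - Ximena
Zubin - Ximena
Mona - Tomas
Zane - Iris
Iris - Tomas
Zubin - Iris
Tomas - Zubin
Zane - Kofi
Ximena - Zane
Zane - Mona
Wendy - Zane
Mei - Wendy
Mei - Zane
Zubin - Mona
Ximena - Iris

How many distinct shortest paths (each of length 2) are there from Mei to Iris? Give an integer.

The shortest distance is 2. The length-2 paths are: Mei–Ximena–Iris; Mei–Zane–Iris.
That gives 2 distinct shortest paths.

2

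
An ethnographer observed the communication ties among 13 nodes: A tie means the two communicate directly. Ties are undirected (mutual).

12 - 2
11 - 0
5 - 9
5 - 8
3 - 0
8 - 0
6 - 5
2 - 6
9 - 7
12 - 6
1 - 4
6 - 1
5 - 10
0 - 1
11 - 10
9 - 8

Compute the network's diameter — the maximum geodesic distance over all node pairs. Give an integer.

Eccentricity of each node (its greatest distance to any other): 0:3, 1:4, 2:4, 3:4, 4:5, 5:3, 6:3, 7:5, 8:3, 9:4, 10:4, 11:4, 12:4.
The maximum eccentricity is 5, realized for instance by the pair 4–7 via 4 – 1 – 0 – 8 – 9 – 7. So the diameter is 5.

5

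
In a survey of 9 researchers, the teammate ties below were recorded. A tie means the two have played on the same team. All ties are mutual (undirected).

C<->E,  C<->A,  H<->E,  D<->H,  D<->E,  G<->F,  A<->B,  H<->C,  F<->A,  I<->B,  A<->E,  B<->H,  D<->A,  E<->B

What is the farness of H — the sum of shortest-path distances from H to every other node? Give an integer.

15

Distances from H: A:2, B:1, C:1, D:1, E:1, F:3, G:4, I:2.
Sum = 2 + 1 + 1 + 1 + 1 + 3 + 4 + 2 = 15.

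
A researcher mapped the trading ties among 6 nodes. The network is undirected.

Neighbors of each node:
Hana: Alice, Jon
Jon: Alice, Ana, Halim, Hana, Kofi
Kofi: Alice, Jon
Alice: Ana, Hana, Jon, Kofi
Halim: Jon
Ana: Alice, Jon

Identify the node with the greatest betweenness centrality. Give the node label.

Jon

Unnormalized betweenness of each node: Alice:3/2, Ana:0, Halim:0, Hana:0, Jon:11/2, Kofi:0.
Jon has the largest value, 11/2, making it the main broker — the node through which the most shortest paths run.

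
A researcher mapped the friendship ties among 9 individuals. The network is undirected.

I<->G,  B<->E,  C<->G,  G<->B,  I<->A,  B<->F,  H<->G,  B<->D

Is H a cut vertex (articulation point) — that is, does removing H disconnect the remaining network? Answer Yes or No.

Even without H, every remaining node can still reach every other (the residual graph is connected), so H is not a cut vertex.

No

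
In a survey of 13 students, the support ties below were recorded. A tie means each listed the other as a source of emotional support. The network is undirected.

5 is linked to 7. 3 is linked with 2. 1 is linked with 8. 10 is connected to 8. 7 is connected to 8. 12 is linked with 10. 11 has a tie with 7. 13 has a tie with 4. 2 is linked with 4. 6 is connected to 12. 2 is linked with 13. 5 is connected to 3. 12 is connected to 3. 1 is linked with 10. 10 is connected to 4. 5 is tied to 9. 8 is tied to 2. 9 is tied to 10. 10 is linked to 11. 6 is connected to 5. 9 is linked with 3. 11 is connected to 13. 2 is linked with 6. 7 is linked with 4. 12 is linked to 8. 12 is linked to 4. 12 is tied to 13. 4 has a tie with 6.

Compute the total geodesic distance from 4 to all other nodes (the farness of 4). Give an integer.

Distances from 4: 1:2, 2:1, 3:2, 5:2, 6:1, 7:1, 8:2, 9:2, 10:1, 11:2, 12:1, 13:1.
Sum = 2 + 1 + 2 + 2 + 1 + 1 + 2 + 2 + 1 + 2 + 1 + 1 = 18.

18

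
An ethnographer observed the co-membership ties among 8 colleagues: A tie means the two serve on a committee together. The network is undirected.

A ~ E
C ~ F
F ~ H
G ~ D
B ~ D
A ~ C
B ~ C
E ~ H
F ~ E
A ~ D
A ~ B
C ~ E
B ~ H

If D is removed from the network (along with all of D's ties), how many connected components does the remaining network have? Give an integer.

2

Without D, the remaining ties split the others into: {G}; {A, B, C, E, F, H}.
That's 2 separate components.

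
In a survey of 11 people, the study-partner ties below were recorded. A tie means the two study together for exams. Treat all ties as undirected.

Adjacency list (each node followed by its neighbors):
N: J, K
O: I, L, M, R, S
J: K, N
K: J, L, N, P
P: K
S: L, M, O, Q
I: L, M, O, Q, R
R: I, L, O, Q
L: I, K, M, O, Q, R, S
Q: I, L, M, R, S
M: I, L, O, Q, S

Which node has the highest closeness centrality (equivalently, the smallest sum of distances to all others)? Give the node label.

L

Farness (sum of distances to all others) for each node — I:18, J:24, K:16, L:13, M:18, N:24, O:18, P:25, Q:18, R:19, S:19.
The smallest farness is 13, for L, so L has the highest closeness.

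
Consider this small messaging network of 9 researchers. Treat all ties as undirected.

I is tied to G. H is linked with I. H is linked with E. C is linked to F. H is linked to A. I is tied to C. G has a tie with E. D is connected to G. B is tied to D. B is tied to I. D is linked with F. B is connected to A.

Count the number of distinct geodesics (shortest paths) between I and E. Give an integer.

2

The shortest distance is 2. The length-2 paths are: I–G–E; I–H–E.
That gives 2 distinct shortest paths.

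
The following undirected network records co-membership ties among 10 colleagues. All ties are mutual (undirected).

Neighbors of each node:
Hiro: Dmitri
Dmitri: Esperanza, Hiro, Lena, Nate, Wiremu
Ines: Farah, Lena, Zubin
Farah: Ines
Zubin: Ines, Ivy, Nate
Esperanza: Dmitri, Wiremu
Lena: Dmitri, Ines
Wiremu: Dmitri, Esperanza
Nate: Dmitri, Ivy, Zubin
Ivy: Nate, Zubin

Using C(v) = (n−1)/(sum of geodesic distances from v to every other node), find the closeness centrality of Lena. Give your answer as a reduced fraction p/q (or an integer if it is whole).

9/17

Distances from Lena: Dmitri:1, Esperanza:2, Farah:2, Hiro:2, Ines:1, Ivy:3, Nate:2, Wiremu:2, Zubin:2. Sum = 17.
n = 10, so closeness = 9/17.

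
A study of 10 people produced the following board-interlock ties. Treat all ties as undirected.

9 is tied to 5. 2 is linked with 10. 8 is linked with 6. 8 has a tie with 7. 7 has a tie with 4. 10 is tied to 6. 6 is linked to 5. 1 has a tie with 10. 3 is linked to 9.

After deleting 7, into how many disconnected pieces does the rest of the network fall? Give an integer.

2

Without 7, the remaining ties split the others into: {1, 2, 3, 5, 6, 8, 9, 10}; {4}.
That's 2 separate components.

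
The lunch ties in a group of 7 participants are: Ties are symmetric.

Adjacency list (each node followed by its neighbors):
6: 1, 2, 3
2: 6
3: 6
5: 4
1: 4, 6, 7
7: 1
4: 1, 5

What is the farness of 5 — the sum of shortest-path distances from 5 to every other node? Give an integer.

Distances from 5: 1:2, 2:4, 3:4, 4:1, 6:3, 7:3.
Sum = 2 + 4 + 4 + 1 + 3 + 3 = 17.

17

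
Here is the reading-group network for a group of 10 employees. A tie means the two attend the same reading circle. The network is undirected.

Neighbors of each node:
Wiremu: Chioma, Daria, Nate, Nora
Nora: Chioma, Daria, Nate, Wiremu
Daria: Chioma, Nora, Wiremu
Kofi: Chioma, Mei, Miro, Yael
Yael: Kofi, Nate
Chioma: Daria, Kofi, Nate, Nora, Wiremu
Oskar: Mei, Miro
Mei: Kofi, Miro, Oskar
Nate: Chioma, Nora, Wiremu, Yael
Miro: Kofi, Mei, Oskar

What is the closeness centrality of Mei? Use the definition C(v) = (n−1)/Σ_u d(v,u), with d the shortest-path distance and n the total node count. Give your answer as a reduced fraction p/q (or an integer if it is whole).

9/19

Distances from Mei: Chioma:2, Daria:3, Kofi:1, Miro:1, Nate:3, Nora:3, Oskar:1, Wiremu:3, Yael:2. Sum = 19.
n = 10, so closeness = 9/19.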